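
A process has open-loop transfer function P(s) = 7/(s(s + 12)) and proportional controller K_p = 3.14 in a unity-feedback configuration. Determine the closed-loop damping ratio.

The closed-loop denominator is s(s+12) + 3.14·7 = s² + 12s + 21.98.
So ω_n² = 21.98 ⇒ ω_n = 4.688 rad/s, and ζ = 12/(2ω_n) = 1.28.

ζ = 1.28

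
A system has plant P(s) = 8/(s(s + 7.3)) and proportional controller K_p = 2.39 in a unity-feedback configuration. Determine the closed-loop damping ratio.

ζ = 0.835

With unity feedback the closed-loop characteristic equation is s² + 7.3s + 2.39·8 = s² + 7.3s + 19.12 = 0.
So ω_n² = 19.12 ⇒ ω_n = 4.373 rad/s, and ζ = 7.3/(2ω_n) = 0.835.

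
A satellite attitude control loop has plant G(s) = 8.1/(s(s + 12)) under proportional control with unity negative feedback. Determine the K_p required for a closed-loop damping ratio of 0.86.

Closed-loop characteristic equation: s² + 12s + K_p·8.1 = 0.
So ω_n = √(8.1K_p) and 2ζω_n = 12, giving ζ = 12/(2√(8.1K_p)).
Setting ζ = 0.86: √(8.1K_p) = 12/(2·0.86) = 6.977, so K_p = 48.67/8.1 = 6.01.

K_p = 6.01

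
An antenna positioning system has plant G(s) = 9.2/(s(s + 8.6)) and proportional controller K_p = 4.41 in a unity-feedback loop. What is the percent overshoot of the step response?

Closed-loop characteristic equation: s² + 8.6s + 40.57 = 0, so ω_n = 6.37 rad/s and ζ = 8.6/(2·6.37) = 0.6751.
%OS = 100·exp(−πζ/√(1−ζ²)) = 100·exp(−π·0.6751/√0.5443) = 5.64%.

5.64%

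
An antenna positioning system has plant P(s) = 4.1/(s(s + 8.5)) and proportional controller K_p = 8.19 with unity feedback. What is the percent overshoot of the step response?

The closed-loop denominator s² + 8.5s + 33.58 gives ω_n = √33.58 = 5.795 and ζ = 8.5/(2ω_n) = 0.7334.
%OS = 100·exp(−πζ/√(1−ζ²)) = 100·exp(−π·0.7334/√0.4621) = 3.37%.

3.37%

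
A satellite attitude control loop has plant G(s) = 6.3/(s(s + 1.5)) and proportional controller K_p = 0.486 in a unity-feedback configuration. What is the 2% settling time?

Closed-loop characteristic equation: s² + 1.5s + 3.062 = 0, so ω_n = 1.75 rad/s and ζ = 1.5/(2·1.75) = 0.4286.
2% settling time T_s ≈ 4/(ζω_n) = 4/0.75 = 5.33 s.

T_s ≈ 5.33 s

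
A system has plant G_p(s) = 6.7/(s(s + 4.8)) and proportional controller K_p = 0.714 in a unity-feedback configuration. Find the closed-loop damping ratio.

ζ = 1.1

With unity feedback the closed-loop characteristic equation is s² + 4.8s + 0.714·6.7 = s² + 4.8s + 4.784 = 0.
Matching s² + 2ζω_n s + ω_n²: ω_n = √4.784 = 2.187 rad/s and 2ζω_n = 4.8, so ζ = 4.8/(2·2.187) = 1.1.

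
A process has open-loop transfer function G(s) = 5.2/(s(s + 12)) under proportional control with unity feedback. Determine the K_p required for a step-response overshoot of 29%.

From %OS = 100·exp(−πζ/√(1−ζ²)) = 29%, ζ = −ln(0.29)/√(π²+ln²(0.29)) = 0.3666.
Characteristic equation s² + 12s + 5.2K_p = 0 gives ζ = 12/(2√(5.2K_p)).
Setting ζ = 0.3666: √(5.2K_p) = 12/(2·0.3666) = 16.37, so K_p = 267.9/5.2 = 51.5.

K_p = 51.5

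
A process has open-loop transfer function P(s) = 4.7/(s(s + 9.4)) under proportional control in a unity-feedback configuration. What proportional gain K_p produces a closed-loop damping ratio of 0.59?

Closed-loop characteristic equation: s² + 9.4s + K_p·4.7 = 0.
So ω_n = √(4.7K_p) and 2ζω_n = 9.4, giving ζ = 9.4/(2√(4.7K_p)).
Setting ζ = 0.59: √(4.7K_p) = 9.4/(2·0.59) = 7.966, so K_p = 63.46/4.7 = 13.5.

K_p = 13.5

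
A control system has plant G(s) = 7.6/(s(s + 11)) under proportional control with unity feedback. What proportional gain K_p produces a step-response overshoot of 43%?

From %OS = 100·exp(−πζ/√(1−ζ²)) = 43%, ζ = −ln(0.43)/√(π²+ln²(0.43)) = 0.2594.
Characteristic equation s² + 11s + 7.6K_p = 0 gives ζ = 11/(2√(7.6K_p)).
Setting ζ = 0.2594: √(7.6K_p) = 11/(2·0.2594) = 21.2, so K_p = 449.4/7.6 = 59.1.

K_p = 59.1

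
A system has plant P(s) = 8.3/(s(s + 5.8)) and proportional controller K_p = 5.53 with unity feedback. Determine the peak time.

T_p = 0.513 s

The closed-loop denominator s² + 5.8s + 45.9 gives ω_n = √45.9 = 6.775 and ζ = 5.8/(2ω_n) = 0.4281.
Damped frequency ω_d = ω_n√(1−ζ²) = 6.123 rad/s, so peak time T_p = π/ω_d = 0.513 s.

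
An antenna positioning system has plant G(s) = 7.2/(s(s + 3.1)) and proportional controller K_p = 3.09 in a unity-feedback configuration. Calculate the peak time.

T_p = 0.705 s

The closed-loop denominator s² + 3.1s + 22.25 gives ω_n = √22.25 = 4.717 and ζ = 3.1/(2ω_n) = 0.3286.
Damped frequency ω_d = ω_n√(1−ζ²) = 4.455 rad/s, so peak time T_p = π/ω_d = 0.705 s.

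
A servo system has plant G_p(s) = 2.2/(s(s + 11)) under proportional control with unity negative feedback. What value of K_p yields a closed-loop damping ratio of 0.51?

K_p = 52.9

Closed-loop characteristic equation: s² + 11s + K_p·2.2 = 0.
So ω_n = √(2.2K_p) and 2ζω_n = 11, giving ζ = 11/(2√(2.2K_p)).
Setting ζ = 0.51: √(2.2K_p) = 11/(2·0.51) = 10.78, so K_p = 116.3/2.2 = 52.9.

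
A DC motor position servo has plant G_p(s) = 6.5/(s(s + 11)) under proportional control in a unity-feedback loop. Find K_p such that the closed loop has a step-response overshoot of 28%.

From %OS = 100·exp(−πζ/√(1−ζ²)) = 28%, ζ = −ln(0.28)/√(π²+ln²(0.28)) = 0.3755.
Characteristic equation s² + 11s + 6.5K_p = 0 gives ζ = 11/(2√(6.5K_p)).
Setting ζ = 0.3755: √(6.5K_p) = 11/(2·0.3755) = 14.65, so K_p = 214.5/6.5 = 33.

K_p = 33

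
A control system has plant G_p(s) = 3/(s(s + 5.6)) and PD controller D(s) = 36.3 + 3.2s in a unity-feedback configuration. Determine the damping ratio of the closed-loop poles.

ζ = 0.728

Forward path: (36.3 + 3.2s)·3/(s(s+5.6)). The closed-loop characteristic equation is s² + (5.6 + 3·3.2)s + 3·36.3 = 0.
That is s² + 15.2s + 108.9 = 0, so ω_n = 10.44 rad/s and ζ = 15.2/(2·10.44) = 0.7283.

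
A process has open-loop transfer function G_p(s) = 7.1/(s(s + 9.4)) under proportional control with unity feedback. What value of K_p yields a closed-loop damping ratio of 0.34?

Closed-loop characteristic equation: s² + 9.4s + K_p·7.1 = 0.
So ω_n = √(7.1K_p) and 2ζω_n = 9.4, giving ζ = 9.4/(2√(7.1K_p)).
Setting ζ = 0.34: √(7.1K_p) = 9.4/(2·0.34) = 13.82, so K_p = 191.1/7.1 = 26.9.

K_p = 26.9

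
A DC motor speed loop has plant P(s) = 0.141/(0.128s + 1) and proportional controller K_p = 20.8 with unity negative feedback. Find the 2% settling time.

Closed loop: T(s) = K_p·P/(1+K_p·P) = 2.933/(0.128s + 1 + 2.933), with pole at s = −(1 + 2.933)/0.128 = −30.72.
τ = 1/30.72 = 0.03255 s, so 2% settling time ≈ 4τ = 0.13 s.

T_s ≈ 0.13 s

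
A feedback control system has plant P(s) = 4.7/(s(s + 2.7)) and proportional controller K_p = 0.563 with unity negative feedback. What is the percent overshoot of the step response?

Closed-loop characteristic equation: s² + 2.7s + 2.646 = 0, so ω_n = 1.627 rad/s and ζ = 2.7/(2·1.627) = 0.8299.
%OS = 100·exp(−πζ/√(1−ζ²)) = 100·exp(−π·0.8299/√0.3113) = 0.934%.

0.934%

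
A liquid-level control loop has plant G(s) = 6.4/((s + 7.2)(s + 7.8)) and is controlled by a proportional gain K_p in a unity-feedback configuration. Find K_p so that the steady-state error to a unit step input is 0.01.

K_p = 869

Steady-state error for a unit step on this type-0 loop is 1/(1 + K_p·G(0)).
G(0) = 0.114. Require 1/(1 + K_p·0.114) = 0.01, so 1 + 0.114·K_p = 100.
K_p = (100 − 1)/0.114 = 869.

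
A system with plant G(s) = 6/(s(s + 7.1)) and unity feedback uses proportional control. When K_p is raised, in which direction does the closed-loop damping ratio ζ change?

decrease

ζ = 7.1/(2√(6K_p)); increasing K_p raises the denominator, so ζ falls.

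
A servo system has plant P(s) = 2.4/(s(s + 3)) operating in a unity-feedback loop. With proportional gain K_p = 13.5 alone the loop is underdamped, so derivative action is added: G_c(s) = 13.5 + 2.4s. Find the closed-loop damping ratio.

Forward path: (13.5 + 2.4s)·2.4/(s(s+3)). The closed-loop characteristic equation is s² + (3 + 2.4·2.4)s + 2.4·13.5 = 0.
That is s² + 8.76s + 32.4 = 0, so ω_n = 5.692 rad/s and ζ = 8.76/(2·5.692) = 0.7695.

ζ = 0.769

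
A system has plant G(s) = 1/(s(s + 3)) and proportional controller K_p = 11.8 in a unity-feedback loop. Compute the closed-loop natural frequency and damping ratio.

1 + K_p·G(s) = 0 gives s² + 3s + 11.8 = 0.
So ω_n² = 11.8 ⇒ ω_n = 3.435 rad/s, and ζ = 3/(2ω_n) = 0.437.

ω_n = 3.44 rad/s, ζ = 0.437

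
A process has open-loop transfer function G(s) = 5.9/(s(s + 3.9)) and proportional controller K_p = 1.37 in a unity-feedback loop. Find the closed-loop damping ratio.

ζ = 0.686

1 + K_p·G(s) = 0 gives s² + 3.9s + 8.083 = 0.
So ω_n² = 8.083 ⇒ ω_n = 2.843 rad/s, and ζ = 3.9/(2ω_n) = 0.686.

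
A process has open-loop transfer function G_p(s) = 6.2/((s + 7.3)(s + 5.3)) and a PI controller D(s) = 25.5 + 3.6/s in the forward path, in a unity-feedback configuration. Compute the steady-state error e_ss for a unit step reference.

The open loop D(s)G_p(s) has a pole at the origin (type 1), so the static position error constant is infinite and e_ss = 1/(1+∞) = 0.

0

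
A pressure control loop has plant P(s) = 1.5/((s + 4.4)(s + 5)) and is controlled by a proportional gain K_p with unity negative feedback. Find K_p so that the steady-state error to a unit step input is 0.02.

The loop is type 0, so e_ss(step) = 1/(1 + K_pos) with K_pos = K_p·P(0).
P(0) = 0.06818. Require 1/(1 + K_p·0.06818) = 0.02, so 1 + 0.06818·K_p = 50.
K_p = (50 − 1)/0.06818 = 719.

K_p = 719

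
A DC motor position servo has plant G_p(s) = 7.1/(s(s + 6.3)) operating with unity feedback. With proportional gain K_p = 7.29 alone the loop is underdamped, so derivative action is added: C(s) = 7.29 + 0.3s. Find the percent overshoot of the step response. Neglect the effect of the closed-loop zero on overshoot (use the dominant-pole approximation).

Forward path: (7.29 + 0.3s)·7.1/(s(s+6.3)). The closed-loop characteristic equation is s² + (6.3 + 7.1·0.3)s + 7.1·7.29 = 0.
That is s² + 8.43s + 51.76 = 0, so ω_n = 7.194 rad/s and ζ = 8.43/(2·7.194) = 0.5859.
%OS = 100·exp(−πζ/√(1−ζ²)) = 10.3%.

10.3%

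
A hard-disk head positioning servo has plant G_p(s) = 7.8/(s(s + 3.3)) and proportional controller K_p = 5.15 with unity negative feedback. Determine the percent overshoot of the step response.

42.9%

Closed-loop characteristic equation: s² + 3.3s + 40.17 = 0, so ω_n = 6.338 rad/s and ζ = 3.3/(2·6.338) = 0.2603.
%OS = 100·exp(−πζ/√(1−ζ²)) = 100·exp(−π·0.2603/√0.9322) = 42.9%.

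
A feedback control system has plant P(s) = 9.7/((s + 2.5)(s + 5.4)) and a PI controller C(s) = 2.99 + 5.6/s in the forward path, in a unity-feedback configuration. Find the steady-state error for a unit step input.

0

The open loop C(s)P(s) has a pole at the origin (type 1), so the static position error constant is infinite and e_ss = 1/(1+∞) = 0.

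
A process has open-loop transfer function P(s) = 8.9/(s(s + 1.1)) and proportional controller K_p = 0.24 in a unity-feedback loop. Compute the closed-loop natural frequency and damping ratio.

ω_n = 1.46 rad/s, ζ = 0.376

The closed-loop denominator is s(s+1.1) + 0.24·8.9 = s² + 1.1s + 2.136.
So ω_n² = 2.136 ⇒ ω_n = 1.462 rad/s, and ζ = 1.1/(2ω_n) = 0.376.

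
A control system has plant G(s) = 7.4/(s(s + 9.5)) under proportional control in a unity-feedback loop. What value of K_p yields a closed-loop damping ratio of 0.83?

Closed-loop characteristic equation: s² + 9.5s + K_p·7.4 = 0.
So ω_n = √(7.4K_p) and 2ζω_n = 9.5, giving ζ = 9.5/(2√(7.4K_p)).
Setting ζ = 0.83: √(7.4K_p) = 9.5/(2·0.83) = 5.723, so K_p = 32.75/7.4 = 4.43.

K_p = 4.43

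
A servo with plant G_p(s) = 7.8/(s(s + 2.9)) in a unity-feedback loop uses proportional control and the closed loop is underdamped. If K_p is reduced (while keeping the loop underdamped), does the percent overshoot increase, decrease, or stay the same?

ζ = 2.9/(2√(7.8K_p)) rises as K_p falls; higher damping means less overshoot.

decrease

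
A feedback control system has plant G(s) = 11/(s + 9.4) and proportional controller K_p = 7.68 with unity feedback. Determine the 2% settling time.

Closed-loop transfer function: T(s) = K_p·G(s)/(1 + K_p·G(s)) = 84.48/(s + 9.4 + 84.48) = 84.48/(s + 93.88).
Time constant τ = 1/93.88 = 0.01065 s, so the 2% settling time is about 4τ = 0.0426 s.

T_s ≈ 0.0426 s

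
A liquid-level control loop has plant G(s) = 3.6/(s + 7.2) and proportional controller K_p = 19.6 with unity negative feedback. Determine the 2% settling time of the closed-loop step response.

Closed-loop transfer function: T(s) = K_p·G(s)/(1 + K_p·G(s)) = 70.56/(s + 7.2 + 70.56) = 70.56/(s + 77.76).
Time constant τ = 1/77.76 = 0.01286 s, so the 2% settling time is about 4τ = 0.0514 s.

T_s ≈ 0.0514 s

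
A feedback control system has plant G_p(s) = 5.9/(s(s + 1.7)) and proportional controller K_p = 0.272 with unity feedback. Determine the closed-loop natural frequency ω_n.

ω_n = 1.27 rad/s

The closed-loop denominator is s(s+1.7) + 0.272·5.9 = s² + 1.7s + 1.605.
So ω_n² = 1.605 ⇒ ω_n = 1.267 rad/s, and ζ = 1.7/(2ω_n) = 0.671.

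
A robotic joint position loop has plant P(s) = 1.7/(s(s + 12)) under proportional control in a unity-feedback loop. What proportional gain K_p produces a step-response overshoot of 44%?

From %OS = 100·exp(−πζ/√(1−ζ²)) = 44%, ζ = −ln(0.44)/√(π²+ln²(0.44)) = 0.2528.
Characteristic equation s² + 12s + 1.7K_p = 0 gives ζ = 12/(2√(1.7K_p)).
Setting ζ = 0.2528: √(1.7K_p) = 12/(2·0.2528) = 23.73, so K_p = 563.2/1.7 = 331.

K_p = 331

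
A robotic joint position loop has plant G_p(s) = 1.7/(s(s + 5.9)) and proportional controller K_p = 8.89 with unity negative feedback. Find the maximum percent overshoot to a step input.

From 1 + K_pG_p(s) = 0: s² + 5.9s + 15.11 = 0 ⇒ ω_n = 3.888, ζ = 0.7588.
%OS = 100·exp(−πζ/√(1−ζ²)) = 100·exp(−π·0.7588/√0.4242) = 2.57%.

2.57%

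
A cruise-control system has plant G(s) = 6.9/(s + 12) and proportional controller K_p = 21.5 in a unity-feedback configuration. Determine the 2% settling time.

T_s ≈ 0.0249 s

Closed-loop transfer function: T(s) = K_p·G(s)/(1 + K_p·G(s)) = 148.3/(s + 12 + 148.3) = 148.3/(s + 160.3).
Time constant τ = 1/160.3 = 0.006236 s, so the 2% settling time is about 4τ = 0.0249 s.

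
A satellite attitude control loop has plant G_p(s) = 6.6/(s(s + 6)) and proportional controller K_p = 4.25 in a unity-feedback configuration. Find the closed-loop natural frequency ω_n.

1 + K_p·G_p(s) = 0 gives s² + 6s + 28.05 = 0.
Matching s² + 2ζω_n s + ω_n²: ω_n = √28.05 = 5.296 rad/s and 2ζω_n = 6, so ζ = 6/(2·5.296) = 0.566.

ω_n = 5.3 rad/s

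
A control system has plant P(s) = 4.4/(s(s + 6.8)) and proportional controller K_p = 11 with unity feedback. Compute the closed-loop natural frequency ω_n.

ω_n = 6.96 rad/s

With unity feedback the closed-loop characteristic equation is s² + 6.8s + 11·4.4 = s² + 6.8s + 48.4 = 0.
So ω_n² = 48.4 ⇒ ω_n = 6.957 rad/s, and ζ = 6.8/(2ω_n) = 0.489.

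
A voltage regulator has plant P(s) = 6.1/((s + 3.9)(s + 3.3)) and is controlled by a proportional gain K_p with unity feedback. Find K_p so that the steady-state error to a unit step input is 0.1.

For a type-0 loop with proportional control, e_ss = 1/(1 + K_p·P(0)).
P(0) = 0.474. Require 1/(1 + K_p·0.474) = 0.1, so 1 + 0.474·K_p = 10.
K_p = (10 − 1)/0.474 = 19.

K_p = 19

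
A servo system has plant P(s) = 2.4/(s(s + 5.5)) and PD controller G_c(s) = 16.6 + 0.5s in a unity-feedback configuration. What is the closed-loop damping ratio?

Forward path: (16.6 + 0.5s)·2.4/(s(s+5.5)). The closed-loop characteristic equation is s² + (5.5 + 2.4·0.5)s + 2.4·16.6 = 0.
That is s² + 6.7s + 39.84 = 0, so ω_n = 6.312 rad/s and ζ = 6.7/(2·6.312) = 0.5307.

ζ = 0.531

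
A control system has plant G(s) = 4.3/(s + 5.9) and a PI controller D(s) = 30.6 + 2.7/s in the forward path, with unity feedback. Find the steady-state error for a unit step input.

The open loop D(s)G(s) has a pole at the origin (type 1), so the static position error constant is infinite and e_ss = 1/(1+∞) = 0.

0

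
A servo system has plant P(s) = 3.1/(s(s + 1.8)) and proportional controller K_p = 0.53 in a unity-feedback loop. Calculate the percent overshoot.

Closed-loop characteristic equation: s² + 1.8s + 1.643 = 0, so ω_n = 1.282 rad/s and ζ = 1.8/(2·1.282) = 0.7021.
%OS = 100·exp(−πζ/√(1−ζ²)) = 100·exp(−π·0.7021/√0.507) = 4.51%.

4.51%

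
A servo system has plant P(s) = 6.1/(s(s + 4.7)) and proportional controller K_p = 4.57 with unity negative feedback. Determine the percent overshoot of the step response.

21%

Closed-loop characteristic equation: s² + 4.7s + 27.88 = 0, so ω_n = 5.28 rad/s and ζ = 4.7/(2·5.28) = 0.4451.
%OS = 100·exp(−πζ/√(1−ζ²)) = 100·exp(−π·0.4451/√0.8019) = 21%.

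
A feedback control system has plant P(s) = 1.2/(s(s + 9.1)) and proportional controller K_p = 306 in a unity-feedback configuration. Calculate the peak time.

Closed-loop characteristic equation: s² + 9.1s + 367.2 = 0, so ω_n = 19.16 rad/s and ζ = 9.1/(2·19.16) = 0.2374.
Damped frequency ω_d = ω_n√(1−ζ²) = 18.61 rad/s, so peak time T_p = π/ω_d = 0.169 s.

T_p = 0.169 s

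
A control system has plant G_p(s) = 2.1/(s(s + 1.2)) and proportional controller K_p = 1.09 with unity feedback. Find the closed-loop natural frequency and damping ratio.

With unity feedback the closed-loop characteristic equation is s² + 1.2s + 1.09·2.1 = s² + 1.2s + 2.289 = 0.
Matching s² + 2ζω_n s + ω_n²: ω_n = √2.289 = 1.513 rad/s and 2ζω_n = 1.2, so ζ = 1.2/(2·1.513) = 0.397.

ω_n = 1.51 rad/s, ζ = 0.397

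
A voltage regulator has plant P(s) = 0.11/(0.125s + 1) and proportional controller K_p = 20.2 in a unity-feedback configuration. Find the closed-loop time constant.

τ = 0.0388 s

Closed loop: T(s) = K_p·P/(1+K_p·P) = 2.222/(0.125s + 1 + 2.222), with pole at s = −(1 + 2.222)/0.125 = −25.78.
Closed-loop time constant τ = 1/25.78 = 0.0388 s.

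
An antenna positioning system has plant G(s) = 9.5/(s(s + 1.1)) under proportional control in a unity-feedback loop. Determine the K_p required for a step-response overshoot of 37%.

K_p = 0.35

From %OS = 100·exp(−πζ/√(1−ζ²)) = 37%, ζ = −ln(0.37)/√(π²+ln²(0.37)) = 0.3017.
Characteristic equation s² + 1.1s + 9.5K_p = 0 gives ζ = 1.1/(2√(9.5K_p)).
Setting ζ = 0.3017: √(9.5K_p) = 1.1/(2·0.3017) = 1.823, so K_p = 3.323/9.5 = 0.35.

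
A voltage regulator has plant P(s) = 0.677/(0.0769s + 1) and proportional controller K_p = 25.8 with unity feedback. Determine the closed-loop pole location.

s = -240.1

Closed loop: T(s) = K_p·P/(1+K_p·P) = 17.47/(0.0769s + 1 + 17.47), with pole at s = −(1 + 17.47)/0.0769 = −240.1.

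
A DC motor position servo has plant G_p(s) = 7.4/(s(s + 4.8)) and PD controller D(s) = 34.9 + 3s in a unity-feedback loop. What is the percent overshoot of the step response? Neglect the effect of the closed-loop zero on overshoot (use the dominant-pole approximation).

0.771%

Forward path: (34.9 + 3s)·7.4/(s(s+4.8)). The closed-loop characteristic equation is s² + (4.8 + 7.4·3)s + 7.4·34.9 = 0.
That is s² + 27s + 258.3 = 0, so ω_n = 16.07 rad/s and ζ = 27/(2·16.07) = 0.8401.
%OS = 100·exp(−πζ/√(1−ζ²)) = 0.771%.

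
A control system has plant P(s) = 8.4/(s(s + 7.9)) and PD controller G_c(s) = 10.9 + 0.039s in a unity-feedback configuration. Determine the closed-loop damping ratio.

Forward path: (10.9 + 0.039s)·8.4/(s(s+7.9)). The closed-loop characteristic equation is s² + (7.9 + 8.4·0.039)s + 8.4·10.9 = 0.
That is s² + 8.228s + 91.56 = 0, so ω_n = 9.569 rad/s and ζ = 8.228/(2·9.569) = 0.4299.

ζ = 0.43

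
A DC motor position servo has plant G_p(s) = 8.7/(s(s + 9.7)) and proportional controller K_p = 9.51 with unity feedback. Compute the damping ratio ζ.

The closed-loop denominator is s(s+9.7) + 9.51·8.7 = s² + 9.7s + 82.74.
Matching s² + 2ζω_n s + ω_n²: ω_n = √82.74 = 9.096 rad/s and 2ζω_n = 9.7, so ζ = 9.7/(2·9.096) = 0.533.

ζ = 0.533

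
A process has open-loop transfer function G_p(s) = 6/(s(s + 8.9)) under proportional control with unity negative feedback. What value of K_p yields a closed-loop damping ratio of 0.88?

K_p = 4.26

Closed-loop characteristic equation: s² + 8.9s + K_p·6 = 0.
So ω_n = √(6K_p) and 2ζω_n = 8.9, giving ζ = 8.9/(2√(6K_p)).
Setting ζ = 0.88: √(6K_p) = 8.9/(2·0.88) = 5.057, so K_p = 25.57/6 = 4.26.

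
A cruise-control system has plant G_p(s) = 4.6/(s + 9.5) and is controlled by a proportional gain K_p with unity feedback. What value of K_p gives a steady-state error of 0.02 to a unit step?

K_p = 101

Steady-state error for a unit step on this type-0 loop is 1/(1 + K_p·G_p(0)).
G_p(0) = 0.4842. Require 1/(1 + K_p·0.4842) = 0.02, so 1 + 0.4842·K_p = 50.
K_p = (50 − 1)/0.4842 = 101.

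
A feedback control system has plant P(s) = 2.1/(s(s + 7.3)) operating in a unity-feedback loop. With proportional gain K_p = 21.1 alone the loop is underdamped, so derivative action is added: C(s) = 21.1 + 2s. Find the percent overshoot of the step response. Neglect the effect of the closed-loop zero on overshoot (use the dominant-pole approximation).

Forward path: (21.1 + 2s)·2.1/(s(s+7.3)). The closed-loop characteristic equation is s² + (7.3 + 2.1·2)s + 2.1·21.1 = 0.
That is s² + 11.5s + 44.31 = 0, so ω_n = 6.657 rad/s and ζ = 11.5/(2·6.657) = 0.8638.
%OS = 100·exp(−πζ/√(1−ζ²)) = 0.458%.

0.458%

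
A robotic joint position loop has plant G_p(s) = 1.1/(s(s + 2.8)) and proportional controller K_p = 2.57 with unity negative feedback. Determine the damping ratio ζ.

ζ = 0.833

1 + K_p·G_p(s) = 0 gives s² + 2.8s + 2.827 = 0.
Matching s² + 2ζω_n s + ω_n²: ω_n = √2.827 = 1.681 rad/s and 2ζω_n = 2.8, so ζ = 2.8/(2·1.681) = 0.833.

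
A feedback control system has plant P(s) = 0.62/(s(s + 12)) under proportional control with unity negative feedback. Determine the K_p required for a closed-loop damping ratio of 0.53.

K_p = 207

Closed-loop characteristic equation: s² + 12s + K_p·0.62 = 0.
So ω_n = √(0.62K_p) and 2ζω_n = 12, giving ζ = 12/(2√(0.62K_p)).
Setting ζ = 0.53: √(0.62K_p) = 12/(2·0.53) = 11.32, so K_p = 128.2/0.62 = 207.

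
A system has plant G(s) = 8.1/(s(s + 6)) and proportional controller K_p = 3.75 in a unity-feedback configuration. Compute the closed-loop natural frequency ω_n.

ω_n = 5.51 rad/s

1 + K_p·G(s) = 0 gives s² + 6s + 30.38 = 0.
Matching s² + 2ζω_n s + ω_n²: ω_n = √30.38 = 5.511 rad/s and 2ζω_n = 6, so ζ = 6/(2·5.511) = 0.544.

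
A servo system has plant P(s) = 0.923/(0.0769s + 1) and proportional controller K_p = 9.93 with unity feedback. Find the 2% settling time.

T_s ≈ 0.0303 s

Closed loop: T(s) = K_p·P/(1+K_p·P) = 9.165/(0.0769s + 1 + 9.165), with pole at s = −(1 + 9.165)/0.0769 = −132.2.
τ = 1/132.2 = 0.007565 s, so 2% settling time ≈ 4τ = 0.0303 s.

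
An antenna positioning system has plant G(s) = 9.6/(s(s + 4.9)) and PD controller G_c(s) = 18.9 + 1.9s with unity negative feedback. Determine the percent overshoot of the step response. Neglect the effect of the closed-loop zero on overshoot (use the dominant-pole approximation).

Forward path: (18.9 + 1.9s)·9.6/(s(s+4.9)). The closed-loop characteristic equation is s² + (4.9 + 9.6·1.9)s + 9.6·18.9 = 0.
That is s² + 23.14s + 181.4 = 0, so ω_n = 13.47 rad/s and ζ = 23.14/(2·13.47) = 0.8589.
%OS = 100·exp(−πζ/√(1−ζ²)) = 0.514%.

0.514%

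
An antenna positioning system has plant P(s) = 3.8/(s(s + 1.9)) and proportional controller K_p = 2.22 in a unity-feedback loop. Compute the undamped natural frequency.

ω_n = 2.9 rad/s

The closed-loop denominator is s(s+1.9) + 2.22·3.8 = s² + 1.9s + 8.436.
Matching s² + 2ζω_n s + ω_n²: ω_n = √8.436 = 2.904 rad/s and 2ζω_n = 1.9, so ζ = 1.9/(2·2.904) = 0.327.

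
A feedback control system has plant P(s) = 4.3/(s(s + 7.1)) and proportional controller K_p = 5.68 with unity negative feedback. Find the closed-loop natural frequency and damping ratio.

ω_n = 4.94 rad/s, ζ = 0.718

The closed-loop denominator is s(s+7.1) + 5.68·4.3 = s² + 7.1s + 24.42.
So ω_n² = 24.42 ⇒ ω_n = 4.942 rad/s, and ζ = 7.1/(2ω_n) = 0.718.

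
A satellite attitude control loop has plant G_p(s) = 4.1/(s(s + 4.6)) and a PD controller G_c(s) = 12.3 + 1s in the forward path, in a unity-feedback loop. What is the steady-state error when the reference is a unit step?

The open loop G_c(s)G_p(s) has a pole at the origin (type 1), so the static position error constant is infinite and e_ss = 1/(1+∞) = 0.

0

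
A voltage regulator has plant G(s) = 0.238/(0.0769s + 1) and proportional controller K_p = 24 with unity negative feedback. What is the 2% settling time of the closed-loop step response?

T_s ≈ 0.0458 s

Closed loop: T(s) = K_p·G/(1+K_p·G) = 5.712/(0.0769s + 1 + 5.712), with pole at s = −(1 + 5.712)/0.0769 = −87.28.
τ = 1/87.28 = 0.01146 s, so 2% settling time ≈ 4τ = 0.0458 s.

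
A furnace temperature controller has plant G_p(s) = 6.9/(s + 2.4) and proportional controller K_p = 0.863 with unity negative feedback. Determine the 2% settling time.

Closed-loop transfer function: T(s) = K_p·G_p(s)/(1 + K_p·G_p(s)) = 5.955/(s + 2.4 + 5.955) = 5.955/(s + 8.355).
Time constant τ = 1/8.355 = 0.1197 s, so the 2% settling time is about 4τ = 0.479 s.

T_s ≈ 0.479 s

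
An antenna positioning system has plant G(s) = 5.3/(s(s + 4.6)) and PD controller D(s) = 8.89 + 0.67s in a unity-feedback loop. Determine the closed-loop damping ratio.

Forward path: (8.89 + 0.67s)·5.3/(s(s+4.6)). The closed-loop characteristic equation is s² + (4.6 + 5.3·0.67)s + 5.3·8.89 = 0.
That is s² + 8.151s + 47.12 = 0, so ω_n = 6.864 rad/s and ζ = 8.151/(2·6.864) = 0.5937.

ζ = 0.594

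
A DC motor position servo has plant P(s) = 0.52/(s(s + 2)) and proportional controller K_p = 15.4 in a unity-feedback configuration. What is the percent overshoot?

30.5%

Closed-loop characteristic equation: s² + 2s + 8.008 = 0, so ω_n = 2.83 rad/s and ζ = 2/(2·2.83) = 0.3534.
%OS = 100·exp(−πζ/√(1−ζ²)) = 100·exp(−π·0.3534/√0.8751) = 30.5%.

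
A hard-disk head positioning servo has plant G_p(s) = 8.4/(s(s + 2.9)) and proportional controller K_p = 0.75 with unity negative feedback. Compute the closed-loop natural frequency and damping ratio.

With unity feedback the closed-loop characteristic equation is s² + 2.9s + 0.75·8.4 = s² + 2.9s + 6.3 = 0.
So ω_n² = 6.3 ⇒ ω_n = 2.51 rad/s, and ζ = 2.9/(2ω_n) = 0.578.

ω_n = 2.51 rad/s, ζ = 0.578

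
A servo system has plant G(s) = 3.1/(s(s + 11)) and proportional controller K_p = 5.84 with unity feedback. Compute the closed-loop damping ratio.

ζ = 1.29

With unity feedback the closed-loop characteristic equation is s² + 11s + 5.84·3.1 = s² + 11s + 18.1 = 0.
Matching s² + 2ζω_n s + ω_n²: ω_n = √18.1 = 4.255 rad/s and 2ζω_n = 11, so ζ = 11/(2·4.255) = 1.29.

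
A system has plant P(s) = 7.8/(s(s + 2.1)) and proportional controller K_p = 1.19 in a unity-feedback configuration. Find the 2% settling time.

T_s ≈ 3.81 s

The closed-loop denominator s² + 2.1s + 9.282 gives ω_n = √9.282 = 3.047 and ζ = 2.1/(2ω_n) = 0.3446.
2% settling time T_s ≈ 4/(ζω_n) = 4/1.05 = 3.81 s.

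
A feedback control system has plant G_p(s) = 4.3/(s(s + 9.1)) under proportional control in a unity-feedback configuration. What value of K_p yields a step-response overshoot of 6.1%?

K_p = 10.9

From %OS = 100·exp(−πζ/√(1−ζ²)) = 6.1%, ζ = −ln(0.061)/√(π²+ln²(0.061)) = 0.6649.
Characteristic equation s² + 9.1s + 4.3K_p = 0 gives ζ = 9.1/(2√(4.3K_p)).
Setting ζ = 0.6649: √(4.3K_p) = 9.1/(2·0.6649) = 6.843, so K_p = 46.82/4.3 = 10.9.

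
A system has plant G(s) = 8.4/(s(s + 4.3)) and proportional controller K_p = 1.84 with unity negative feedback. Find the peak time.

T_p = 0.954 s

From 1 + K_pG(s) = 0: s² + 4.3s + 15.46 = 0 ⇒ ω_n = 3.931, ζ = 0.5469.
Damped frequency ω_d = ω_n√(1−ζ²) = 3.291 rad/s, so peak time T_p = π/ω_d = 0.954 s.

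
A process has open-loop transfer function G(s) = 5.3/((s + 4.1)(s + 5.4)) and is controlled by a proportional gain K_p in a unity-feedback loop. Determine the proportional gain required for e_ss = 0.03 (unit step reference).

For a type-0 loop with proportional control, e_ss = 1/(1 + K_p·G(0)).
G(0) = 0.2394. Require 1/(1 + K_p·0.2394) = 0.03, so 1 + 0.2394·K_p = 33.33.
K_p = (33.33 − 1)/0.2394 = 135.

K_p = 135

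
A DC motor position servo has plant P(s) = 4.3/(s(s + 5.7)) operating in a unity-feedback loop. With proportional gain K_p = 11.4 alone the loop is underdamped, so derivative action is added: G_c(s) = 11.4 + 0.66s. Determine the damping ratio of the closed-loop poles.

Forward path: (11.4 + 0.66s)·4.3/(s(s+5.7)). The closed-loop characteristic equation is s² + (5.7 + 4.3·0.66)s + 4.3·11.4 = 0.
That is s² + 8.538s + 49.02 = 0, so ω_n = 7.001 rad/s and ζ = 8.538/(2·7.001) = 0.6097.

ζ = 0.61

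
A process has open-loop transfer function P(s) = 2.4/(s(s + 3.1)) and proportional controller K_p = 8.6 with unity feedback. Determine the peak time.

Closed-loop characteristic equation: s² + 3.1s + 20.64 = 0, so ω_n = 4.543 rad/s and ζ = 3.1/(2·4.543) = 0.3412.
Damped frequency ω_d = ω_n√(1−ζ²) = 4.271 rad/s, so peak time T_p = π/ω_d = 0.736 s.

T_p = 0.736 s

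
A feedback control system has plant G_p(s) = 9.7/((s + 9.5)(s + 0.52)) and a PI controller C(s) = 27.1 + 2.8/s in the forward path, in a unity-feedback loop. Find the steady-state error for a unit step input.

The open loop C(s)G_p(s) has a pole at the origin (type 1), so the static position error constant is infinite and e_ss = 1/(1+∞) = 0.

0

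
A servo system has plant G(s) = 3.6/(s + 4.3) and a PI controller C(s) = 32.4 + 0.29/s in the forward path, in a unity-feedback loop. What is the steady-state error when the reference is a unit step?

The open loop C(s)G(s) has a pole at the origin (type 1), so the static position error constant is infinite and e_ss = 1/(1+∞) = 0.

0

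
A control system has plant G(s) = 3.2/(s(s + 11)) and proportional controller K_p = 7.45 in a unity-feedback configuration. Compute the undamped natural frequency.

ω_n = 4.88 rad/s

1 + K_p·G(s) = 0 gives s² + 11s + 23.84 = 0.
Matching s² + 2ζω_n s + ω_n²: ω_n = √23.84 = 4.883 rad/s and 2ζω_n = 11, so ζ = 11/(2·4.883) = 1.13.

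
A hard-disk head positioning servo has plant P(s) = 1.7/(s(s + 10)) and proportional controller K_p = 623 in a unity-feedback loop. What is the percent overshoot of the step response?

Closed-loop characteristic equation: s² + 10s + 1059 = 0, so ω_n = 32.54 rad/s and ζ = 10/(2·32.54) = 0.1536.
%OS = 100·exp(−πζ/√(1−ζ²)) = 100·exp(−π·0.1536/√0.9764) = 61.4%.

61.4%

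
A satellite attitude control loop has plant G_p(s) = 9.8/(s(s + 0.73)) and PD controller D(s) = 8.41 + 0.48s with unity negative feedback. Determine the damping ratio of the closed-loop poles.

Forward path: (8.41 + 0.48s)·9.8/(s(s+0.73)). The closed-loop characteristic equation is s² + (0.73 + 9.8·0.48)s + 9.8·8.41 = 0.
That is s² + 5.434s + 82.42 = 0, so ω_n = 9.078 rad/s and ζ = 5.434/(2·9.078) = 0.2993.

ζ = 0.299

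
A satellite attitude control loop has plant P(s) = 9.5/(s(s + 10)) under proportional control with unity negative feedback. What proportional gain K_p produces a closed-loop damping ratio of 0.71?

K_p = 5.22

Closed-loop characteristic equation: s² + 10s + K_p·9.5 = 0.
So ω_n = √(9.5K_p) and 2ζω_n = 10, giving ζ = 10/(2√(9.5K_p)).
Setting ζ = 0.71: √(9.5K_p) = 10/(2·0.71) = 7.042, so K_p = 49.59/9.5 = 5.22.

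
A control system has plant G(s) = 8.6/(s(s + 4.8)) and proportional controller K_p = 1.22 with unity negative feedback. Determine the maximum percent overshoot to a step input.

The closed-loop denominator s² + 4.8s + 10.49 gives ω_n = √10.49 = 3.239 and ζ = 4.8/(2ω_n) = 0.7409.
%OS = 100·exp(−πζ/√(1−ζ²)) = 100·exp(−π·0.7409/√0.451) = 3.12%.

3.12%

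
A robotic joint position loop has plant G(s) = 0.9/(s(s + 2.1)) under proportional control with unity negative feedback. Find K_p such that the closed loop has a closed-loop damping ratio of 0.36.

Closed-loop characteristic equation: s² + 2.1s + K_p·0.9 = 0.
So ω_n = √(0.9K_p) and 2ζω_n = 2.1, giving ζ = 2.1/(2√(0.9K_p)).
Setting ζ = 0.36: √(0.9K_p) = 2.1/(2·0.36) = 2.917, so K_p = 8.507/0.9 = 9.45.

K_p = 9.45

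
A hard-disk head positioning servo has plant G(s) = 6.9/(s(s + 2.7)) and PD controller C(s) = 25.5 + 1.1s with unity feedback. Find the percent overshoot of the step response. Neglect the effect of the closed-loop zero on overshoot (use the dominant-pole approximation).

Forward path: (25.5 + 1.1s)·6.9/(s(s+2.7)). The closed-loop characteristic equation is s² + (2.7 + 6.9·1.1)s + 6.9·25.5 = 0.
That is s² + 10.29s + 176 = 0, so ω_n = 13.26 rad/s and ζ = 10.29/(2·13.26) = 0.3879.
%OS = 100·exp(−πζ/√(1−ζ²)) = 26.7%.

26.7%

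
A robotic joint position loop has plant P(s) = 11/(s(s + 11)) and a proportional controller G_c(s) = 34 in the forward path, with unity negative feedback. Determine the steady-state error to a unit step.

The open loop G_c(s)P(s) has a pole at the origin (type 1), so the static position error constant is infinite and e_ss = 1/(1+∞) = 0.

0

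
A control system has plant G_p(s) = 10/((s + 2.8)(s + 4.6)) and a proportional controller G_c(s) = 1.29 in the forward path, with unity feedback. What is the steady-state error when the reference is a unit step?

The loop is type 0. Static position error constant K_pos = G_c(0)·G_p(0) = 1.29·0.7764 = 1.002.
Steady-state error to a unit step: e_ss = 1/(1+K_pos) = 1/2.002 = 0.5.

0.5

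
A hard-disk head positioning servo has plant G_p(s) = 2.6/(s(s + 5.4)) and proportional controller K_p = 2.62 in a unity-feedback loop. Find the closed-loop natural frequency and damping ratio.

With unity feedback the closed-loop characteristic equation is s² + 5.4s + 2.62·2.6 = s² + 5.4s + 6.812 = 0.
So ω_n² = 6.812 ⇒ ω_n = 2.61 rad/s, and ζ = 5.4/(2ω_n) = 1.03.

ω_n = 2.61 rad/s, ζ = 1.03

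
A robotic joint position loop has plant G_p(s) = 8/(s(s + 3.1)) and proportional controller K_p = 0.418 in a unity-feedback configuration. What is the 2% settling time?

T_s ≈ 2.58 s

The closed-loop denominator s² + 3.1s + 3.344 gives ω_n = √3.344 = 1.829 and ζ = 3.1/(2ω_n) = 0.8476.
2% settling time T_s ≈ 4/(ζω_n) = 4/1.55 = 2.58 s.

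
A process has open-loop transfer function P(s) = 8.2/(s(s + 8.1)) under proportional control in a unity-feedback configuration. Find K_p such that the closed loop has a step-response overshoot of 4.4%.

K_p = 4.02

From %OS = 100·exp(−πζ/√(1−ζ²)) = 4.4%, ζ = −ln(0.044)/√(π²+ln²(0.044)) = 0.7051.
Characteristic equation s² + 8.1s + 8.2K_p = 0 gives ζ = 8.1/(2√(8.2K_p)).
Setting ζ = 0.7051: √(8.2K_p) = 8.1/(2·0.7051) = 5.744, so K_p = 32.99/8.2 = 4.02.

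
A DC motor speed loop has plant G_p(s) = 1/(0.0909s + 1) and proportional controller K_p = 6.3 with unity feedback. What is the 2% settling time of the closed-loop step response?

Closed loop: T(s) = K_p·G_p/(1+K_p·G_p) = 6.3/(0.0909s + 1 + 6.3), with pole at s = −(1 + 6.3)/0.0909 = −80.31.
τ = 1/80.31 = 0.01245 s, so 2% settling time ≈ 4τ = 0.0498 s.

T_s ≈ 0.0498 s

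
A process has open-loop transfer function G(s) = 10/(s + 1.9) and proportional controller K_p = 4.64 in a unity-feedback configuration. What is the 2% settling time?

Closed-loop transfer function: T(s) = K_p·G(s)/(1 + K_p·G(s)) = 46.4/(s + 1.9 + 46.4) = 46.4/(s + 48.3).
Time constant τ = 1/48.3 = 0.0207 s, so the 2% settling time is about 4τ = 0.0828 s.

T_s ≈ 0.0828 s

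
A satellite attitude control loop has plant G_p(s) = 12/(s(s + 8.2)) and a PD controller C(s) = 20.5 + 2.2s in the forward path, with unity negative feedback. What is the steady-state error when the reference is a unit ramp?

0.0333

The loop has one pole at the origin (type 1). Velocity error constant K_v = lim_{s→0} s·C(s)G_p(s) = 20.5·12/8.2 = 30.
Steady-state error to a unit ramp: e_ss = 1/K_v = 0.0333.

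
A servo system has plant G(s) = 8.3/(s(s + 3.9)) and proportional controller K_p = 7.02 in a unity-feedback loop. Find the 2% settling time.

Closed-loop characteristic equation: s² + 3.9s + 58.27 = 0, so ω_n = 7.633 rad/s and ζ = 3.9/(2·7.633) = 0.2555.
2% settling time T_s ≈ 4/(ζω_n) = 4/1.95 = 2.05 s.

T_s ≈ 2.05 s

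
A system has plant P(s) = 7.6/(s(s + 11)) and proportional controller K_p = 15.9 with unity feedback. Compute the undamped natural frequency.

ω_n = 11 rad/s

The closed-loop denominator is s(s+11) + 15.9·7.6 = s² + 11s + 120.8.
Matching s² + 2ζω_n s + ω_n²: ω_n = √120.8 = 10.99 rad/s and 2ζω_n = 11, so ζ = 11/(2·10.99) = 0.5.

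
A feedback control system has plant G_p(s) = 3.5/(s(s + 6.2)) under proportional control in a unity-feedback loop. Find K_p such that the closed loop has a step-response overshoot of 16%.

From %OS = 100·exp(−πζ/√(1−ζ²)) = 16%, ζ = −ln(0.16)/√(π²+ln²(0.16)) = 0.5039.
Characteristic equation s² + 6.2s + 3.5K_p = 0 gives ζ = 6.2/(2√(3.5K_p)).
Setting ζ = 0.5039: √(3.5K_p) = 6.2/(2·0.5039) = 6.152, so K_p = 37.85/3.5 = 10.8.

K_p = 10.8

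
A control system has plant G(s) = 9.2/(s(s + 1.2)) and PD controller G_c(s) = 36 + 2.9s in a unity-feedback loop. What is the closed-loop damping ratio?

ζ = 0.766

Forward path: (36 + 2.9s)·9.2/(s(s+1.2)). The closed-loop characteristic equation is s² + (1.2 + 9.2·2.9)s + 9.2·36 = 0.
That is s² + 27.88s + 331.2 = 0, so ω_n = 18.2 rad/s and ζ = 27.88/(2·18.2) = 0.766.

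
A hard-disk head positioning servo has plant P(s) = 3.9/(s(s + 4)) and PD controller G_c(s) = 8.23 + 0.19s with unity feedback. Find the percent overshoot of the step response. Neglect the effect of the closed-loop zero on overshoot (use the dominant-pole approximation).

Forward path: (8.23 + 0.19s)·3.9/(s(s+4)). The closed-loop characteristic equation is s² + (4 + 3.9·0.19)s + 3.9·8.23 = 0.
That is s² + 4.741s + 32.1 = 0, so ω_n = 5.665 rad/s and ζ = 4.741/(2·5.665) = 0.4184.
%OS = 100·exp(−πζ/√(1−ζ²)) = 23.5%.

23.5%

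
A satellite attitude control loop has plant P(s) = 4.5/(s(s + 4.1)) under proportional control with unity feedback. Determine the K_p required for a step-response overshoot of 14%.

K_p = 3.32

From %OS = 100·exp(−πζ/√(1−ζ²)) = 14%, ζ = −ln(0.14)/√(π²+ln²(0.14)) = 0.5305.
Characteristic equation s² + 4.1s + 4.5K_p = 0 gives ζ = 4.1/(2√(4.5K_p)).
Setting ζ = 0.5305: √(4.5K_p) = 4.1/(2·0.5305) = 3.864, so K_p = 14.93/4.5 = 3.32.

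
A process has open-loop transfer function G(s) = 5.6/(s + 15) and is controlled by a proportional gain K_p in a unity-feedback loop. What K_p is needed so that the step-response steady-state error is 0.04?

The loop is type 0, so e_ss(step) = 1/(1 + K_pos) with K_pos = K_p·G(0).
G(0) = 0.3733. Require 1/(1 + K_p·0.3733) = 0.04, so 1 + 0.3733·K_p = 25.
K_p = (25 − 1)/0.3733 = 64.3.

K_p = 64.3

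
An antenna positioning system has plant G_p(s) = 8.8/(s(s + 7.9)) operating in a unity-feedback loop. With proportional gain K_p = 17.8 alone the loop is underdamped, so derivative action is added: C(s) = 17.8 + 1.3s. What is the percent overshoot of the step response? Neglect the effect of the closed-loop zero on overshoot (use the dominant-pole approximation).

2.19%

Forward path: (17.8 + 1.3s)·8.8/(s(s+7.9)). The closed-loop characteristic equation is s² + (7.9 + 8.8·1.3)s + 8.8·17.8 = 0.
That is s² + 19.34s + 156.6 = 0, so ω_n = 12.52 rad/s and ζ = 19.34/(2·12.52) = 0.7726.
%OS = 100·exp(−πζ/√(1−ζ²)) = 2.19%.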